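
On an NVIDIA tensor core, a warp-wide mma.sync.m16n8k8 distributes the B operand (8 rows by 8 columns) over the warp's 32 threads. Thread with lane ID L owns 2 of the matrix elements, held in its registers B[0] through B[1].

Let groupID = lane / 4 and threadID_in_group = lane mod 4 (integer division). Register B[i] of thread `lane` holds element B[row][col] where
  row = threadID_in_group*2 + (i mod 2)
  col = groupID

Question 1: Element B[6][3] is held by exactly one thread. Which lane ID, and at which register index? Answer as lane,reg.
15,0

c=3->g=3  r=6->t=3,b0=0
L=3*4+3=15  i=0=0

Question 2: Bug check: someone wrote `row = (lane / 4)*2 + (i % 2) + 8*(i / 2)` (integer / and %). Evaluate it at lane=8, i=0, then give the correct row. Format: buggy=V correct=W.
buggy=4 correct=0

`(lane / 4)*2 + (i % 2) + 8*(i / 2)`[8,0]→4
lane 8→8/4=2, 8 mod 4=0
i=0  r:2·0+0→0  c:2
row: 4 vs 0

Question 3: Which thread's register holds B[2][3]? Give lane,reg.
13,0

c: 3->gid=3  r: 2->tid=1,i&1=0
L=3*4+1=13  i=0=0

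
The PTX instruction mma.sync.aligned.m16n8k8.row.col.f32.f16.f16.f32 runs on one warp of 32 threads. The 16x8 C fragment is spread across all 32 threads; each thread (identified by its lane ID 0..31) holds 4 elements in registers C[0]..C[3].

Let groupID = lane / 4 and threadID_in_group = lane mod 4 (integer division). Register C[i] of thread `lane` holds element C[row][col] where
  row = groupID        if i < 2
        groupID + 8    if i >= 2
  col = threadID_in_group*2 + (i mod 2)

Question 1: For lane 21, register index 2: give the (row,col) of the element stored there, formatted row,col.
13,2

L=21=>grp=21>>2=5, tig=21&3=1
[2]=>row 5+8=13  col 1·2+0=2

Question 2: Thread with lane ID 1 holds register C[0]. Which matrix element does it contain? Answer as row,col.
0,2

1: grp=0,tig=1
[0] (0+0,1*2+0) = (0,2)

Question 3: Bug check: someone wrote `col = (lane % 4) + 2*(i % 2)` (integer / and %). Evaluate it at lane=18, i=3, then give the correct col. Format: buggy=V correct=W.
buggy=4 correct=5

`(lane % 4) + 2*(i % 2)`[18,3]→4
lane 18→18/4=4, 18 mod 4=2
i=3  r:4+8→12  c:2·2+1→5
col: 4 vs 5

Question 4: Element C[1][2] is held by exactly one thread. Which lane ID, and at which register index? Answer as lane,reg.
5,0

r=1->g=1,rb=0  c=2->t=1,b0=0
L=1*4+1=5  i=0*2+0=0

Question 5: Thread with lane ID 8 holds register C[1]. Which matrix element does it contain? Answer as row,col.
2,1

lane 8: gr=2 (8/4), th=0 (8%4)
i=1: r=2+0=2, c=0*2+1=1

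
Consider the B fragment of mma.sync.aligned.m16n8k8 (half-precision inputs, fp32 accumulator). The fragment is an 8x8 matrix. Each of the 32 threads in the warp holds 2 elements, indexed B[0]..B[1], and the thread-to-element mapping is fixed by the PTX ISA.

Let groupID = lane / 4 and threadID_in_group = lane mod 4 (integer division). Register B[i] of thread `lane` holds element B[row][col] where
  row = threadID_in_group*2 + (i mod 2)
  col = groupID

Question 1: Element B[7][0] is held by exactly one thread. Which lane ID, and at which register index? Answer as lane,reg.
c=0⇒gr=0  r=7⇒th=3,odd=1
L=0*4+3=3  i=1=1

3,1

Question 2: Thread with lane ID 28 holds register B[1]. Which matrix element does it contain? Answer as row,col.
1,7

L=28->gid=28>>2=7, tid=28&3=0
[1]->row 0·2+1=1  col gid=7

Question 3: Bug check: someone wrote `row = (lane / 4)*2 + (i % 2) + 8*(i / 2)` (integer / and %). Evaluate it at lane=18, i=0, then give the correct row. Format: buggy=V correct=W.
`(lane / 4)*2 + (i % 2) + 8*(i / 2)`[18,0]->8
lane 18: gid=4 (18/4), tid=2 (18%4)
i=0: r=2*2+0=4, c=gid=4
row: 8 vs 4

buggy=8 correct=4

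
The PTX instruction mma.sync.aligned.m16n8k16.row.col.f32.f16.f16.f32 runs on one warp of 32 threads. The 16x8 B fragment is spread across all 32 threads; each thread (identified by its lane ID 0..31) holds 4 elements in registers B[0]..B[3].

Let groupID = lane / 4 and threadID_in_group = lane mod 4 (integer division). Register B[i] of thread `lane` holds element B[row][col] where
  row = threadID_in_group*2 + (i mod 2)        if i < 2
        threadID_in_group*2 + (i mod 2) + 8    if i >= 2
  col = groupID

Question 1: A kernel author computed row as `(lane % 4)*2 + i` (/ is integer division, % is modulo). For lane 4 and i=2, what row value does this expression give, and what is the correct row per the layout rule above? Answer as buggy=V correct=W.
buggy=2 correct=8

`(lane % 4)*2 + i`[4,2]→2
lane 4→4/4=1, 4 mod 4=0
i=2  r:2·0+0+8→8  c:1
row: 2 vs 8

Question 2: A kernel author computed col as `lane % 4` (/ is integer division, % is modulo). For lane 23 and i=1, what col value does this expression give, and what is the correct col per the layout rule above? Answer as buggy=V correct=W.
`lane % 4`[23,1]->3
23: g=5,t=3
[1] (3*2+1+0,5) = (7,5)
col: 3 vs 5

buggy=3 correct=5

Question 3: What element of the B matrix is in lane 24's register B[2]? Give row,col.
8,6

24: gr=6,th=0
[2] (0*2+0+8,6) = (8,6)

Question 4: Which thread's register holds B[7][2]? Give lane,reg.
c=2->g=2  r=7->rb=0,t=3,b0=1
L=2*4+3=11  i=0*2+1=1

11,1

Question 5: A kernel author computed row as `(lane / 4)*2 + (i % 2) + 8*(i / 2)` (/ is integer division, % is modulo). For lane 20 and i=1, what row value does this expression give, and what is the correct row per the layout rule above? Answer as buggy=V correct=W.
`(lane / 4)*2 + (i % 2) + 8*(i / 2)`[20,1]->11
lane 20: gid=5 (20/4), tid=0 (20%4)
i=1: r=0*2+1+0=1, c=gid=5
row: 11 vs 1

buggy=11 correct=1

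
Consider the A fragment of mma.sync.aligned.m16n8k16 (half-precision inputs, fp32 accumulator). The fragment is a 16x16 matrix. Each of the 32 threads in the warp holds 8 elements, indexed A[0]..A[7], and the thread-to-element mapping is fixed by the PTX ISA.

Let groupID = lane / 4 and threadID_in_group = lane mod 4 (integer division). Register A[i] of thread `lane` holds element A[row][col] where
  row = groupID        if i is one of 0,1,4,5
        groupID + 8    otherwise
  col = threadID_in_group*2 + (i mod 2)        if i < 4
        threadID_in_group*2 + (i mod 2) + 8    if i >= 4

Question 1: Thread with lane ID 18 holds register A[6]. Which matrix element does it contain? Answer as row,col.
18: g=4,t=2
[6] (4+8,2*2+0+8) = (12,12)

12,12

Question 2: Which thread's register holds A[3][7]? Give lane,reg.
15,1

r=3->g=3,rb=0  c=7->cb=0,t=3,b0=1
L=3*4+3=15  i=0*4+0*2+1=1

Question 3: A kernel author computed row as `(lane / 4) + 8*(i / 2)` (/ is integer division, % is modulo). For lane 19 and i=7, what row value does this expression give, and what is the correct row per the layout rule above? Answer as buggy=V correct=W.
`(lane / 4) + 8*(i / 2)`[19,7]→28
19: G=4,T=3
[7] (4+8,3*2+1+8) = (12,15)
row: 28 vs 12

buggy=28 correct=12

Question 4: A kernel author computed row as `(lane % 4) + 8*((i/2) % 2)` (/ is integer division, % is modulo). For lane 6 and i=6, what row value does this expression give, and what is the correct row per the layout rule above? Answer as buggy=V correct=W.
`(lane % 4) + 8*((i/2) % 2)`[6,6]→10
L=6→G=6>>2=1, T=6&3=2
[6]→row 1+8=9  col 2·2+0+8=12
row: 10 vs 9

buggy=10 correct=9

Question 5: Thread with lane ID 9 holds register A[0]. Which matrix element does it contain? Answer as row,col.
2,2

lane 9: gid=2 (9/4), tid=1 (9%4)
i=0: r=2+0=2, c=1*2+0+0=2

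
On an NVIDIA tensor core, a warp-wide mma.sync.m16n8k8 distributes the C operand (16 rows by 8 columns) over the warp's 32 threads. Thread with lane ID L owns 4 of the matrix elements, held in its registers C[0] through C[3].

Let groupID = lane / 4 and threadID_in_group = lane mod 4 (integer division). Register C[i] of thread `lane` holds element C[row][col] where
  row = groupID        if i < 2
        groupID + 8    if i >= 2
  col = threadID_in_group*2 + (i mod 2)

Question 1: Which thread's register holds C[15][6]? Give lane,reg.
31,2

r: 15->gid=7,r8=1  c: 6->tid=3,i&1=0
L=7*4+3=31  i=1*2+0=2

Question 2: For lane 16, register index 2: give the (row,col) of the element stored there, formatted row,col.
12,0

lane 16->16/4=4, 16 mod 4=0
i=2  r:4+8->12  c:2·0+0->0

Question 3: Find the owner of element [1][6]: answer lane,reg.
7,0

r: 1->gid=1,r8=0  c: 6->tid=3,i&1=0
L=1*4+3=7  i=0*2+0=0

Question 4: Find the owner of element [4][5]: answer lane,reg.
r=4⇒gr=4,Rb=0  c=5⇒th=2,odd=1
L=4*4+2=18  i=0*2+1=1

18,1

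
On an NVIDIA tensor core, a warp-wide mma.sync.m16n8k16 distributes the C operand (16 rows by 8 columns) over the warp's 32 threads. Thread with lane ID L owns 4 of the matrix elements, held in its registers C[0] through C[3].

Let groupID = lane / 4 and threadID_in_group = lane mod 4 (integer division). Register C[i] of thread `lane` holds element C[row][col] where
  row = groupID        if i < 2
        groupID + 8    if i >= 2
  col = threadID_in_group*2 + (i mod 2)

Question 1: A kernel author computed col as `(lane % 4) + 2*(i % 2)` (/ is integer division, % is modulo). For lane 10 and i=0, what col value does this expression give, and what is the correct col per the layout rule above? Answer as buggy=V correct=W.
`(lane % 4) + 2*(i % 2)`[10,0]=>2
lane 10: grp=2 (10/4), tig=2 (10%4)
i=0: r=2+0=2, c=2*2+0=4
col: 2 vs 4

buggy=2 correct=4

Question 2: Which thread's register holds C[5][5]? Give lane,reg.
22,1

r=5->g=5,rb=0  c=5->t=2,b0=1
L=5*4+2=22  i=0*2+1=1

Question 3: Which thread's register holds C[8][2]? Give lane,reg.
1,2

r=8→G=0,rhi=1  c=2→T=1,p=0
L=0*4+1=1  i=1*2+0=2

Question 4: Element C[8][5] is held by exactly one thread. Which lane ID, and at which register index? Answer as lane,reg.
r: 8->gid=0,r8=1  c: 5->tid=2,i&1=1
L=0*4+2=2  i=1*2+1=3

2,3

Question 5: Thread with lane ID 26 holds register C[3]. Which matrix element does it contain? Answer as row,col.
14,5

lane 26=>26/4=6, 26 mod 4=2
i=3  r:6+8=>14  c:2·2+1=>5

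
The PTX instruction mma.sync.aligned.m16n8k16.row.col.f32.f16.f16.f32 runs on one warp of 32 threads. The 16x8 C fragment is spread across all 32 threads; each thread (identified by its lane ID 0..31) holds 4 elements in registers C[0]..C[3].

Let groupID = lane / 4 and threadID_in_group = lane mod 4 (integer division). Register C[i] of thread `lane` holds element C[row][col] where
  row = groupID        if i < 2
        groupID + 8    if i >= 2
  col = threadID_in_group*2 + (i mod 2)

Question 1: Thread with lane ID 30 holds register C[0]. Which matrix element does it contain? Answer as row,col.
7,4

L=30⇒gr=30>>2=7, th=30&3=2
[0]⇒row 7+0=7  col 2·2+0=4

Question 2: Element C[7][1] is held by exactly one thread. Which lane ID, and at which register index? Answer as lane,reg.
28,1

r=7→G=7,rhi=0  c=1→T=0,p=1
L=7*4+0=28  i=0*2+1=1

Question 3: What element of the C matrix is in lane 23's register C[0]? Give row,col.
lane 23->23/4=5, 23 mod 4=3
i=0  r:5+0->5  c:2·3+0->6

5,6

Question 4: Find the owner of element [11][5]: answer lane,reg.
14,3

r:11=>grp=3,rB=1  c:5=>tig=2,lo=1
L=3*4+2=14  i=1*2+1=3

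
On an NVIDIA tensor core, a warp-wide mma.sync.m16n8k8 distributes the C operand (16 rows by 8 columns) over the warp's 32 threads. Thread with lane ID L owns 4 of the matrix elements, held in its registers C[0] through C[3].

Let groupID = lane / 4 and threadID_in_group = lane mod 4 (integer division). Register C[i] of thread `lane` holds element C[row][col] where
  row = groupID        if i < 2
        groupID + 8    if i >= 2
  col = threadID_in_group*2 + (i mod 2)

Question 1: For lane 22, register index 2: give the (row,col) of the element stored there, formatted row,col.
13,4

L=22→G=22>>2=5, T=22&3=2
[2]→row 5+8=13  col 2·2+0=4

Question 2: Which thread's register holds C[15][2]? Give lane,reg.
29,2

r=15→G=7,rhi=1  c=2→T=1,p=0
L=7*4+1=29  i=1*2+0=2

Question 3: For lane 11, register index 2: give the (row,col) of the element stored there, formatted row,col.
10,6

lane 11: gid=2 (11/4), tid=3 (11%4)
i=2: r=2+8=10, c=3*2+0=6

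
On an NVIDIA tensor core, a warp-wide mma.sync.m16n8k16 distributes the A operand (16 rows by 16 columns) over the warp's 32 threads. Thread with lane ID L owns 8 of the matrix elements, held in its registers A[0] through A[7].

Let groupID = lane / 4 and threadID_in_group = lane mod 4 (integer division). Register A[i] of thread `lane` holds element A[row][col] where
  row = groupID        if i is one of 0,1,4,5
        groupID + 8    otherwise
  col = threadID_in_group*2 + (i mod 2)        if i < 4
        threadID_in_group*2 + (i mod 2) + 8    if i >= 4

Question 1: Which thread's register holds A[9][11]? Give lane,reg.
5,7

r=9->g=1,rb=1  c=11->cb=1,t=1,b0=1
L=1*4+1=5  i=1*4+1*2+1=7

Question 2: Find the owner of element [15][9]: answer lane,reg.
28,7

r:15=>grp=7,rB=1  c:9=>cB=1,tig=0,lo=1
L=7*4+0=28  i=1*4+1*2+1=7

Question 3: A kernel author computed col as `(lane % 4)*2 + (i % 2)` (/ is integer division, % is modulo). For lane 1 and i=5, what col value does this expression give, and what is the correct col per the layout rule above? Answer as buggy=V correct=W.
buggy=3 correct=11

`(lane % 4)*2 + (i % 2)`[1,5]=>3
lane 1: grp=0 (1/4), tig=1 (1%4)
i=5: r=0+0=0, c=1*2+1+8=11
col: 3 vs 11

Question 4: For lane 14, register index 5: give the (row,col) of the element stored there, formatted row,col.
3,13

14: g=3,t=2
[5] (3+0,2*2+1+8) = (3,13)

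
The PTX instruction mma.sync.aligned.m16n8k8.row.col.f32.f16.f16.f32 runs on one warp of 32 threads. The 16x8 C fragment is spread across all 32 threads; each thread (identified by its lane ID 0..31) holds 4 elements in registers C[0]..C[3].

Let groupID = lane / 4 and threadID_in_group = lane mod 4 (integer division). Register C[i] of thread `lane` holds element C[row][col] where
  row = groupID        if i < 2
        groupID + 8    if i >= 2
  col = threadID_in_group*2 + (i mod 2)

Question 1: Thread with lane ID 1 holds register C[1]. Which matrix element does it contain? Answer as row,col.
lane 1: grp=0 (1/4), tig=1 (1%4)
i=1: r=0+0=0, c=1*2+1=3

0,3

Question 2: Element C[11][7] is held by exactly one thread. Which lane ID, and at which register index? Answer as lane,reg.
15,3

r=11→G=3,rhi=1  c=7→T=3,p=1
L=3*4+3=15  i=1*2+1=3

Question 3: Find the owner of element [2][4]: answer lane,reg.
r=2→G=2,rhi=0  c=4→T=2,p=0
L=2*4+2=10  i=0*2+0=0

10,0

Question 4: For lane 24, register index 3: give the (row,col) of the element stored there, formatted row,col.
24: gr=6,th=0
[3] (6+8,0*2+1) = (14,1)

14,1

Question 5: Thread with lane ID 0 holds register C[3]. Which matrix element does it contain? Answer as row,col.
8,1

lane 0->0/4=0, 0 mod 4=0
i=3  r:0+8->8  c:2·0+1->1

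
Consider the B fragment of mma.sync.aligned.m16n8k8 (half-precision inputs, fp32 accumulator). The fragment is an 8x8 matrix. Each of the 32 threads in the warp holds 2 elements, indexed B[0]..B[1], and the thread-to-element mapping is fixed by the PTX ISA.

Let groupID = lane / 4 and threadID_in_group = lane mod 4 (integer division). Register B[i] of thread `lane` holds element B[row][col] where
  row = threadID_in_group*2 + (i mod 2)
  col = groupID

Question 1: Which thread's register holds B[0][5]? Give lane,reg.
20,0

c:5=>grp=5  r:0=>tig=0,lo=0
L=5*4+0=20  i=0=0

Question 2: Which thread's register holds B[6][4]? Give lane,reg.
19,0

c=4->g=4  r=6->t=3,b0=0
L=4*4+3=19  i=0=0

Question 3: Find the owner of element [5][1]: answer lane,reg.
c:1=>grp=1  r:5=>tig=2,lo=1
L=1*4+2=6  i=1=1

6,1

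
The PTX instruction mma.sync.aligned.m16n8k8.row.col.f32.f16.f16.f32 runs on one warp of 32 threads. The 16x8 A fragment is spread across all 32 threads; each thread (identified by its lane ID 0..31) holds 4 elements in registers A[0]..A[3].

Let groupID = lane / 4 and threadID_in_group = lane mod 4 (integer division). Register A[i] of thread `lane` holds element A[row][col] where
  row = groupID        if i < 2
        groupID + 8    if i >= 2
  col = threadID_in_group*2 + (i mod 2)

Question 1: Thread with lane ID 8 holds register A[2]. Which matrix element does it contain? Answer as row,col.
L=8⇒gr=8>>2=2, th=8&3=0
[2]⇒row 2+8=10  col 0·2+0=0

10,0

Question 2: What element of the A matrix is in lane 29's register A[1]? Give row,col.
7,3

29: G=7,T=1
[1] (7+0,1*2+1) = (7,3)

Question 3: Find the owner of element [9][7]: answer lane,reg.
r: 9->gid=1,r8=1  c: 7->tid=3,i&1=1
L=1*4+3=7  i=1*2+1=3

7,3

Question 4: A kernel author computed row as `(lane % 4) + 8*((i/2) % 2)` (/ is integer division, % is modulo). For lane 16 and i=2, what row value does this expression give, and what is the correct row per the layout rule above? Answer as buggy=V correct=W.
`(lane % 4) + 8*((i/2) % 2)`[16,2]=>8
lane 16: grp=4 (16/4), tig=0 (16%4)
i=2: r=4+8=12, c=0*2+0=0
row: 8 vs 12

buggy=8 correct=12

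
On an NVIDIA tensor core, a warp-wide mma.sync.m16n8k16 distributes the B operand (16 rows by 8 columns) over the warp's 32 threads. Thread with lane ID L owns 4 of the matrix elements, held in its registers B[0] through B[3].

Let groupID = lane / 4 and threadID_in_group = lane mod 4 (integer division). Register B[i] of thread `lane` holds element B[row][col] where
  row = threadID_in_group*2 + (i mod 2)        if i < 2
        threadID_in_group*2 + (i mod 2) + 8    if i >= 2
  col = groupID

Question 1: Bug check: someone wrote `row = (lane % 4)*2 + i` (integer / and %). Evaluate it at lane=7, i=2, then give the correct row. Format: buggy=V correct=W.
`(lane % 4)*2 + i`[7,2]→8
L=7→G=7>>2=1, T=7&3=3
[2]→row 3·2+0+8=14  col G=1
row: 8 vs 14

buggy=8 correct=14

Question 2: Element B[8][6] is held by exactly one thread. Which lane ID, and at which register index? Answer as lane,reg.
c=6⇒gr=6  r=8⇒Rb=1,th=0,odd=0
L=6*4+0=24  i=1*2+0=2

24,2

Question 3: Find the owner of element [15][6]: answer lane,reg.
27,3

c=6⇒gr=6  r=15⇒Rb=1,th=3,odd=1
L=6*4+3=27  i=1*2+1=3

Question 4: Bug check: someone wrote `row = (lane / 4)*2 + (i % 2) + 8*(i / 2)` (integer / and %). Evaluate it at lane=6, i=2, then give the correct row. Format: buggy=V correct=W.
buggy=10 correct=12

`(lane / 4)*2 + (i % 2) + 8*(i / 2)`[6,2]→10
lane 6: G=1 (6/4), T=2 (6%4)
i=2: r=2*2+0+8=12, c=G=1
row: 10 vs 12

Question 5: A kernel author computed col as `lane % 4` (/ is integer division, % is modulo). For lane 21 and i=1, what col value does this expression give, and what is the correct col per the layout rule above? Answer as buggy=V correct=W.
buggy=1 correct=5

`lane % 4`[21,1]→1
lane 21→21/4=5, 21 mod 4=1
i=1  r:2·1+1+0→3  c:5
col: 1 vs 5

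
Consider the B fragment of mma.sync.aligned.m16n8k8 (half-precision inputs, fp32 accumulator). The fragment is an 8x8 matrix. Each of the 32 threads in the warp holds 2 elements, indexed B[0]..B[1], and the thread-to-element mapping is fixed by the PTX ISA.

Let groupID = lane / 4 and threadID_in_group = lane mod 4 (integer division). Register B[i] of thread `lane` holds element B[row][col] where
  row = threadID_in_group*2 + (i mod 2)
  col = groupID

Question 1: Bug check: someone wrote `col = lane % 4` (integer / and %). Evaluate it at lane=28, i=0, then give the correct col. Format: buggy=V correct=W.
buggy=0 correct=7

`lane % 4`[28,0]->0
lane 28->28/4=7, 28 mod 4=0
i=0  r:2·0+0->0  c:7
col: 0 vs 7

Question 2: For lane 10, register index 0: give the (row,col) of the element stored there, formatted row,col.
4,2

L=10->g=10>>2=2, t=10&3=2
[0]->row 2·2+0=4  col g=2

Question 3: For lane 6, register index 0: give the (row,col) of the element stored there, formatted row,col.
6: g=1,t=2
[0] (2*2+0,1) = (4,1)

4,1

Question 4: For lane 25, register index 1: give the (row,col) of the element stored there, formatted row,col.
L=25→G=25>>2=6, T=25&3=1
[1]→row 1·2+1=3  col G=6

3,6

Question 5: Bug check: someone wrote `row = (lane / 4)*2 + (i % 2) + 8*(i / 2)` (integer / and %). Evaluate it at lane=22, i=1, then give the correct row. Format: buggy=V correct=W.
buggy=11 correct=5

`(lane / 4)*2 + (i % 2) + 8*(i / 2)`[22,1]→11
22: G=5,T=2
[1] (2*2+1,5) = (5,5)
row: 11 vs 5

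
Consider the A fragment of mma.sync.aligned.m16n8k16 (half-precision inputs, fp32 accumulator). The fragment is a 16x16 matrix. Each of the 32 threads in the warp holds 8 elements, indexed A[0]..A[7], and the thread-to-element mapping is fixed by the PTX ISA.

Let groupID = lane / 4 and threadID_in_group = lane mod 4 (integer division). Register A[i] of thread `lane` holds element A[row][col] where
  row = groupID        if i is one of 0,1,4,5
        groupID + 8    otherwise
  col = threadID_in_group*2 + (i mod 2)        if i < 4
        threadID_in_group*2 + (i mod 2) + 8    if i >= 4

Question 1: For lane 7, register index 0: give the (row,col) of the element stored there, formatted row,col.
1,6

lane 7: grp=1 (7/4), tig=3 (7%4)
i=0: r=1+0=1, c=3*2+0+0=6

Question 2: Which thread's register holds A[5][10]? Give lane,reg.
21,4

r=5⇒gr=5,Rb=0  c=10⇒Cb=1,th=1,odd=0
L=5*4+1=21  i=1*4+0*2+0=4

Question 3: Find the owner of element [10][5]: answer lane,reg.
r: 10->gid=2,r8=1  c: 5->c8=0,tid=2,i&1=1
L=2*4+2=10  i=0*4+1*2+1=3

10,3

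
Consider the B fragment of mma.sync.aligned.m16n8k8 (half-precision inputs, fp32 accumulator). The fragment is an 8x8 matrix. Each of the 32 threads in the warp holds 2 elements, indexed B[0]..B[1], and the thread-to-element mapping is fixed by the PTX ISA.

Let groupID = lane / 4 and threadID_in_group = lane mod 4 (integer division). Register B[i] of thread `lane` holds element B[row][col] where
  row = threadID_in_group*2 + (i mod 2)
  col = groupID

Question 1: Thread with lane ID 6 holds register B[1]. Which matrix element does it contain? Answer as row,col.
5,1

6: grp=1,tig=2
[1] (2*2+1,1) = (5,1)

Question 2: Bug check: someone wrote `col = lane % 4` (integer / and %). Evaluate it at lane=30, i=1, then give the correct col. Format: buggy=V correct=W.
`lane % 4`[30,1]->2
30: g=7,t=2
[1] (2*2+1,7) = (5,7)
col: 2 vs 7

buggy=2 correct=7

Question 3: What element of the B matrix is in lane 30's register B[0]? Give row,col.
4,7

L=30->gid=30>>2=7, tid=30&3=2
[0]->row 2·2+0=4  col gid=7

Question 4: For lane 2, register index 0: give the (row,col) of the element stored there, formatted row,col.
4,0

lane 2->2/4=0, 2 mod 4=2
i=0  r:2·2+0->4  c:0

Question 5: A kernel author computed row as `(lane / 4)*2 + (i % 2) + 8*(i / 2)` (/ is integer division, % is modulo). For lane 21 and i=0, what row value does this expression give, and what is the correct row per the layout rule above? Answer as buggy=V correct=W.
buggy=10 correct=2

`(lane / 4)*2 + (i % 2) + 8*(i / 2)`[21,0]→10
21: G=5,T=1
[0] (1*2+0,5) = (2,5)
row: 10 vs 2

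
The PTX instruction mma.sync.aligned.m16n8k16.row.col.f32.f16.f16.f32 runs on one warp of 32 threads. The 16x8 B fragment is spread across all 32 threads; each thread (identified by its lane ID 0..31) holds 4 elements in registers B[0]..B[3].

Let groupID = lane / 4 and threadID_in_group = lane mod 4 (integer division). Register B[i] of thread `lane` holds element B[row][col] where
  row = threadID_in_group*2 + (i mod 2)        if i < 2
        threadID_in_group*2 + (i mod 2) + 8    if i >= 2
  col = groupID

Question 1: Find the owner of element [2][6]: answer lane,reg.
c:6=>grp=6  r:2=>rB=0,tig=1,lo=0
L=6*4+1=25  i=0*2+0=0

25,0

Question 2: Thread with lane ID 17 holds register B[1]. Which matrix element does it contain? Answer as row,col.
3,4

lane 17: gid=4 (17/4), tid=1 (17%4)
i=1: r=1*2+1+0=3, c=gid=4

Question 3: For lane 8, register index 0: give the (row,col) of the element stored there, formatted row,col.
0,2

lane 8: gr=2 (8/4), th=0 (8%4)
i=0: r=0*2+0+0=0, c=gr=2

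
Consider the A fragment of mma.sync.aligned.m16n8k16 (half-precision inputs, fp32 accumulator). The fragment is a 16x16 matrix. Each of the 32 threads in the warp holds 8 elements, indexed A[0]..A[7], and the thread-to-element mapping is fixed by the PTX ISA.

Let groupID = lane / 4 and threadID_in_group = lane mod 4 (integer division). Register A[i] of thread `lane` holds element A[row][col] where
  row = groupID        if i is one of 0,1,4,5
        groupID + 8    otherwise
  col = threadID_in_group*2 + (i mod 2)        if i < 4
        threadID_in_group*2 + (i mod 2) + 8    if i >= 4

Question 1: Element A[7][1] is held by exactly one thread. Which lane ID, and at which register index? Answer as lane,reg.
r:7=>grp=7,rB=0  c:1=>cB=0,tig=0,lo=1
L=7*4+0=28  i=0*4+0*2+1=1

28,1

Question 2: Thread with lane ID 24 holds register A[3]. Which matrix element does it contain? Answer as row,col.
lane 24->24/4=6, 24 mod 4=0
i=3  r:6+8->14  c:2·0+1+0->1

14,1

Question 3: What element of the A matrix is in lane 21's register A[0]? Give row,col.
5,2

lane 21->21/4=5, 21 mod 4=1
i=0  r:5+0->5  c:2·1+0+0->2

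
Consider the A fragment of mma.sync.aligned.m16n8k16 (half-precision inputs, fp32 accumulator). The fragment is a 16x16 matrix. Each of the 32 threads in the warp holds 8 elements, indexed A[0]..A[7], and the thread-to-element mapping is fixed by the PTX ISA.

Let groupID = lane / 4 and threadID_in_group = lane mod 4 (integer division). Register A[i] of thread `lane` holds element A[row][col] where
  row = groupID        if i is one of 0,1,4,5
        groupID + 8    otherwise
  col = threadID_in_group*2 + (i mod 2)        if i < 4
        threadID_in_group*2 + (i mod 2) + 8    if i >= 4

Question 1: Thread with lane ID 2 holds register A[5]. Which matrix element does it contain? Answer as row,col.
lane 2: gid=0 (2/4), tid=2 (2%4)
i=5: r=0+0=0, c=2*2+1+8=13

0,13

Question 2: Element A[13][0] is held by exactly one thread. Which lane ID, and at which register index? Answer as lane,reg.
20,2

r: 13->gid=5,r8=1  c: 0->c8=0,tid=0,i&1=0
L=5*4+0=20  i=0*4+1*2+0=2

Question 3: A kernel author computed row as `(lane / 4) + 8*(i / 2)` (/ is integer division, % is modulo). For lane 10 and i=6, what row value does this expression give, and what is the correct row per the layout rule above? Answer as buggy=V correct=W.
`(lane / 4) + 8*(i / 2)`[10,6]->26
lane 10->10/4=2, 10 mod 4=2
i=6  r:2+8->10  c:2·2+0+8->12
row: 26 vs 10

buggy=26 correct=10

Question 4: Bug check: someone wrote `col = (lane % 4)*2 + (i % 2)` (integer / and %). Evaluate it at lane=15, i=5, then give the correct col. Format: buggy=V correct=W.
buggy=7 correct=15

`(lane % 4)*2 + (i % 2)`[15,5]⇒7
lane 15⇒15/4=3, 15 mod 4=3
i=5  r:3+0⇒3  c:2·3+1+8⇒15
col: 7 vs 15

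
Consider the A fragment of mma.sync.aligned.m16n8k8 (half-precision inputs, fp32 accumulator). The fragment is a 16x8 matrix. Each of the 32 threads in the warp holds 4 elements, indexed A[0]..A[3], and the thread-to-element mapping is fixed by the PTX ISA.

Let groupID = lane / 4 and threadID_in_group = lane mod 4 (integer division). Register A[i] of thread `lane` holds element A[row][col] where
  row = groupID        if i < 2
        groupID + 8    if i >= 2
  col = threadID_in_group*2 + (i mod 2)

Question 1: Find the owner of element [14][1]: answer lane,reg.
r:14=>grp=6,rB=1  c:1=>tig=0,lo=1
L=6*4+0=24  i=1*2+1=3

24,3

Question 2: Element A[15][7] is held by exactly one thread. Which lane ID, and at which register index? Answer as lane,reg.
r: 15->gid=7,r8=1  c: 7->tid=3,i&1=1
L=7*4+3=31  i=1*2+1=3

31,3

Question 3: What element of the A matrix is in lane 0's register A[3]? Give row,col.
L=0⇒gr=0>>2=0, th=0&3=0
[3]⇒row 0+8=8  col 0·2+1=1

8,1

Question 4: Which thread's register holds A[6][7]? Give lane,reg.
r=6->g=6,rb=0  c=7->t=3,b0=1
L=6*4+3=27  i=0*2+1=1

27,1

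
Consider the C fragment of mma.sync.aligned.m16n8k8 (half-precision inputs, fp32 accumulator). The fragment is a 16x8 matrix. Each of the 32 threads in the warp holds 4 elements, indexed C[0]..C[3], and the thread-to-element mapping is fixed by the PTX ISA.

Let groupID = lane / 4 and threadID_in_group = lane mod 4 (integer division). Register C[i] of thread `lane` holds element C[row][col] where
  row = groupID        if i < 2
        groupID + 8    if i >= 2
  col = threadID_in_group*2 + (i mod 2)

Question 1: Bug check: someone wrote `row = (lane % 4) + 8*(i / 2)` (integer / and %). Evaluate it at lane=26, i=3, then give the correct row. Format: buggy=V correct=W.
buggy=10 correct=14

`(lane % 4) + 8*(i / 2)`[26,3]⇒10
26: gr=6,th=2
[3] (6+8,2*2+1) = (14,5)
row: 10 vs 14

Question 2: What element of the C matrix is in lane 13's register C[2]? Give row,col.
lane 13⇒13/4=3, 13 mod 4=1
i=2  r:3+8⇒11  c:2·1+0⇒2

11,2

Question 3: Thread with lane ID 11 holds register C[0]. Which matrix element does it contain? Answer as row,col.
2,6

lane 11: G=2 (11/4), T=3 (11%4)
i=0: r=2+0=2, c=3*2+0=6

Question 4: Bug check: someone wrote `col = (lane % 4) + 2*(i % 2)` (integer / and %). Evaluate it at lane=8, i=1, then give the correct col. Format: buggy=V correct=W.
`(lane % 4) + 2*(i % 2)`[8,1]⇒2
8: gr=2,th=0
[1] (2+0,0*2+1) = (2,1)
col: 2 vs 1

buggy=2 correct=1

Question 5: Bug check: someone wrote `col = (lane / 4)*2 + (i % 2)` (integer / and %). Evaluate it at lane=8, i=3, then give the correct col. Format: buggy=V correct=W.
buggy=5 correct=1

`(lane / 4)*2 + (i % 2)`[8,3]→5
lane 8: G=2 (8/4), T=0 (8%4)
i=3: r=2+8=10, c=0*2+1=1
col: 5 vs 1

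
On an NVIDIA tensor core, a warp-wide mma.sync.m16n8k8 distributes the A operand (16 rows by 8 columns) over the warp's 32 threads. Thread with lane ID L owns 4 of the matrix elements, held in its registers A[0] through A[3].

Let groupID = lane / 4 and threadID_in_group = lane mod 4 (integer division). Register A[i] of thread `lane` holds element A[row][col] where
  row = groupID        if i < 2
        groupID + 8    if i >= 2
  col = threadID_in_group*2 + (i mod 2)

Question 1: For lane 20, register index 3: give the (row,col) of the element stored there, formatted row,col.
lane 20: g=5 (20/4), t=0 (20%4)
i=3: r=5+8=13, c=0*2+1=1

13,1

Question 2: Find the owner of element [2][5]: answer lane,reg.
10,1

r=2→G=2,rhi=0  c=5→T=2,p=1
L=2*4+2=10  i=0*2+1=1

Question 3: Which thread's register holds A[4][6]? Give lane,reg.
r=4->g=4,rb=0  c=6->t=3,b0=0
L=4*4+3=19  i=0*2+0=0

19,0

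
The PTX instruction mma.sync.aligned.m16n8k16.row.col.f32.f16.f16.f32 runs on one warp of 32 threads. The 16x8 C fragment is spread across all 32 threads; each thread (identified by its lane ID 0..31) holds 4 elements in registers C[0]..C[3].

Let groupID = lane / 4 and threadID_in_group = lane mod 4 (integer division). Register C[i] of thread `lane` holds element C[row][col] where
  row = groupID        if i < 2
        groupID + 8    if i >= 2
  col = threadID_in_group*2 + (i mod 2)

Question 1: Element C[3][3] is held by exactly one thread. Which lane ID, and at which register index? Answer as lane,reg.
r:3=>grp=3,rB=0  c:3=>tig=1,lo=1
L=3*4+1=13  i=0*2+1=1

13,1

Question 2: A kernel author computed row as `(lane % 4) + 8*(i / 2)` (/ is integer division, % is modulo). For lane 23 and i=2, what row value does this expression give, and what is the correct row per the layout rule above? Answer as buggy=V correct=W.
`(lane % 4) + 8*(i / 2)`[23,2]=>11
23: grp=5,tig=3
[2] (5+8,3*2+0) = (13,6)
row: 11 vs 13

buggy=11 correct=13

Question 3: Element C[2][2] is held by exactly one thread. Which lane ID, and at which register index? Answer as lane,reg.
9,0

r=2→G=2,rhi=0  c=2→T=1,p=0
L=2*4+1=9  i=0*2+0=0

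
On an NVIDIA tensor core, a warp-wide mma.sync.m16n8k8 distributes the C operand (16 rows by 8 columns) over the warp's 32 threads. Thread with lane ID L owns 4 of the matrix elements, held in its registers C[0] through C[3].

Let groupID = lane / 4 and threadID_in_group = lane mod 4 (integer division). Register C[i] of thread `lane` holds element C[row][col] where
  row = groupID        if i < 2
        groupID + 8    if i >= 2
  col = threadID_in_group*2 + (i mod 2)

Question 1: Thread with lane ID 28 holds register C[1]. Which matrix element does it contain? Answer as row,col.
7,1

L=28=>grp=28>>2=7, tig=28&3=0
[1]=>row 7+0=7  col 0·2+1=1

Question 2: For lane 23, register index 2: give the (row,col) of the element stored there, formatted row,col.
13,6

L=23⇒gr=23>>2=5, th=23&3=3
[2]⇒row 5+8=13  col 3·2+0=6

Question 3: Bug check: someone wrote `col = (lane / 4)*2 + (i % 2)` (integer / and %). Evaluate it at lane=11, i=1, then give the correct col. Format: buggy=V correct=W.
buggy=5 correct=7

`(lane / 4)*2 + (i % 2)`[11,1]->5
L=11->g=11>>2=2, t=11&3=3
[1]->row 2+0=2  col 3·2+1=7
col: 5 vs 7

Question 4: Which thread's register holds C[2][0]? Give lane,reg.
8,0

r: 2->gid=2,r8=0  c: 0->tid=0,i&1=0
L=2*4+0=8  i=0*2+0=0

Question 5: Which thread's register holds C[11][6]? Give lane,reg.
r=11⇒gr=3,Rb=1  c=6⇒th=3,odd=0
L=3*4+3=15  i=1*2+0=2

15,2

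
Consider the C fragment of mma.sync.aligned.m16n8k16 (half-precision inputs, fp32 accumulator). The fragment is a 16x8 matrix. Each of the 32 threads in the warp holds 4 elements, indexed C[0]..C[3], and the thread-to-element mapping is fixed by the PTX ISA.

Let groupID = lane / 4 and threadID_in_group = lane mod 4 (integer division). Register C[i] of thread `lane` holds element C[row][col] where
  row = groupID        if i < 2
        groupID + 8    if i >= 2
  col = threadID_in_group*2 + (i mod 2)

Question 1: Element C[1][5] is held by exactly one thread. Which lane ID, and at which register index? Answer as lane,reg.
6,1

r=1->g=1,rb=0  c=5->t=2,b0=1
L=1*4+2=6  i=0*2+1=1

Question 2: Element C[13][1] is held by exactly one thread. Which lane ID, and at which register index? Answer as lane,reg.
r=13⇒gr=5,Rb=1  c=1⇒th=0,odd=1
L=5*4+0=20  i=1*2+1=3

20,3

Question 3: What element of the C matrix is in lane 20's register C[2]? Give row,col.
13,0

L=20=>grp=20>>2=5, tig=20&3=0
[2]=>row 5+8=13  col 0·2+0=0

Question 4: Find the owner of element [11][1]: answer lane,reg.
r=11→G=3,rhi=1  c=1→T=0,p=1
L=3*4+0=12  i=1*2+1=3

12,3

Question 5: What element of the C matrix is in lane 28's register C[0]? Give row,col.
lane 28=>28/4=7, 28 mod 4=0
i=0  r:7+0=>7  c:2·0+0=>0

7,0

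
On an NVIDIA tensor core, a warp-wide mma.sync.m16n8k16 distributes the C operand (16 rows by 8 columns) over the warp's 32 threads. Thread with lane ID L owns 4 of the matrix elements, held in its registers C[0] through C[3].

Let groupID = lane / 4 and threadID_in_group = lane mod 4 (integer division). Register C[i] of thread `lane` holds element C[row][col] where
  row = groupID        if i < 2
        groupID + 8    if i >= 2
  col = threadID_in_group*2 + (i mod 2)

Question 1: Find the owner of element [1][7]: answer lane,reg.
r=1->g=1,rb=0  c=7->t=3,b0=1
L=1*4+3=7  i=0*2+1=1

7,1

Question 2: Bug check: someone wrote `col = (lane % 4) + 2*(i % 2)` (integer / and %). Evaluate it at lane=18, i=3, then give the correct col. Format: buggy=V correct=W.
buggy=4 correct=5

`(lane % 4) + 2*(i % 2)`[18,3]→4
L=18→G=18>>2=4, T=18&3=2
[3]→row 4+8=12  col 2·2+1=5
col: 4 vs 5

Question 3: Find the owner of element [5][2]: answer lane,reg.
r: 5->gid=5,r8=0  c: 2->tid=1,i&1=0
L=5*4+1=21  i=0*2+0=0

21,0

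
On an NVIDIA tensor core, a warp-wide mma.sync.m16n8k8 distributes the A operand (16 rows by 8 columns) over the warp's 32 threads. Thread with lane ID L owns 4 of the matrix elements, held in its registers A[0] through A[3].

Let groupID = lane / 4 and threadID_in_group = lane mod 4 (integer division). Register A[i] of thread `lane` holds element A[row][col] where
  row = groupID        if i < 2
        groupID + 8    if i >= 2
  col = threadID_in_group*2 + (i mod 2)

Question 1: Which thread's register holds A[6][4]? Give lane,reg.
26,0

r=6->g=6,rb=0  c=4->t=2,b0=0
L=6*4+2=26  i=0*2+0=0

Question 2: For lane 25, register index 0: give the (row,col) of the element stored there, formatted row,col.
L=25→G=25>>2=6, T=25&3=1
[0]→row 6+0=6  col 1·2+0=2

6,2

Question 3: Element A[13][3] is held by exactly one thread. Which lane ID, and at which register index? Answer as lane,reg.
r=13->g=5,rb=1  c=3->t=1,b0=1
L=5*4+1=21  i=1*2+1=3

21,3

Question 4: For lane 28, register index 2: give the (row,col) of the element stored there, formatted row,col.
28: grp=7,tig=0
[2] (7+8,0*2+0) = (15,0)

15,0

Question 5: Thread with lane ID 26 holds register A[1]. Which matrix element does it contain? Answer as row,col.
6,5

26: g=6,t=2
[1] (6+0,2*2+1) = (6,5)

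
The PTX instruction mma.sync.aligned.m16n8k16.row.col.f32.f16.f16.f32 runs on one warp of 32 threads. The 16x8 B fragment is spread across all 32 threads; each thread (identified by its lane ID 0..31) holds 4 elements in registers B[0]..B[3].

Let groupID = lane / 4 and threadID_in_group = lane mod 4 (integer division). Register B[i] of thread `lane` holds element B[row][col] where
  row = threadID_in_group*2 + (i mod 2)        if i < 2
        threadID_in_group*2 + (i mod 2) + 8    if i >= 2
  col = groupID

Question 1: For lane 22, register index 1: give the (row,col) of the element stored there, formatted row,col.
5,5

L=22⇒gr=22>>2=5, th=22&3=2
[1]⇒row 2·2+1+0=5  col gr=5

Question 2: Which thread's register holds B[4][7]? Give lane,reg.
c: 7->gid=7  r: 4->r8=0,tid=2,i&1=0
L=7*4+2=30  i=0*2+0=0

30,0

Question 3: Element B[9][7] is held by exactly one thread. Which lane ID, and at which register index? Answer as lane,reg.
28,3

c:7=>grp=7  r:9=>rB=1,tig=0,lo=1
L=7*4+0=28  i=1*2+1=3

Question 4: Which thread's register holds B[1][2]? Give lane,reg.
8,1

c: 2->gid=2  r: 1->r8=0,tid=0,i&1=1
L=2*4+0=8  i=0*2+1=1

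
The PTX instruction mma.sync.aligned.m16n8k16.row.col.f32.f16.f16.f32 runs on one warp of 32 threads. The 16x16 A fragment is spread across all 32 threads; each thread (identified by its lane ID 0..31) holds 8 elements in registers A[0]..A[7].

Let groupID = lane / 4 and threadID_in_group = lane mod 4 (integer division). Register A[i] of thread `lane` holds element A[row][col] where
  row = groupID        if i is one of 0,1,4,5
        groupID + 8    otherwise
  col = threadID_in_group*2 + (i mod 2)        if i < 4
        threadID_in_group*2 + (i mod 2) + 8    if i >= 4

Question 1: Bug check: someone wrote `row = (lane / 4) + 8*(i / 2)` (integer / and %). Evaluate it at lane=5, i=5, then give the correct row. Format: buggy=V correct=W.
buggy=17 correct=1

`(lane / 4) + 8*(i / 2)`[5,5]⇒17
lane 5: gr=1 (5/4), th=1 (5%4)
i=5: r=1+0=1, c=1*2+1+8=11
row: 17 vs 1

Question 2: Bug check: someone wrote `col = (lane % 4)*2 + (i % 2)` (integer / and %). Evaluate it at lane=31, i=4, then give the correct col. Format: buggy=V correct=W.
`(lane % 4)*2 + (i % 2)`[31,4]->6
31: gid=7,tid=3
[4] (7+0,3*2+0+8) = (7,14)
col: 6 vs 14

buggy=6 correct=14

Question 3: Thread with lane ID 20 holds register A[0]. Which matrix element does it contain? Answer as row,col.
5,0

lane 20=>20/4=5, 20 mod 4=0
i=0  r:5+0=>5  c:2·0+0+0=>0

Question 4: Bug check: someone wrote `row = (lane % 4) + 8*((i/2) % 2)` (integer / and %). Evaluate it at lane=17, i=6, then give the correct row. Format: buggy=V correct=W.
`(lane % 4) + 8*((i/2) % 2)`[17,6]→9
lane 17→17/4=4, 17 mod 4=1
i=6  r:4+8→12  c:2·1+0+8→10
row: 9 vs 12

buggy=9 correct=12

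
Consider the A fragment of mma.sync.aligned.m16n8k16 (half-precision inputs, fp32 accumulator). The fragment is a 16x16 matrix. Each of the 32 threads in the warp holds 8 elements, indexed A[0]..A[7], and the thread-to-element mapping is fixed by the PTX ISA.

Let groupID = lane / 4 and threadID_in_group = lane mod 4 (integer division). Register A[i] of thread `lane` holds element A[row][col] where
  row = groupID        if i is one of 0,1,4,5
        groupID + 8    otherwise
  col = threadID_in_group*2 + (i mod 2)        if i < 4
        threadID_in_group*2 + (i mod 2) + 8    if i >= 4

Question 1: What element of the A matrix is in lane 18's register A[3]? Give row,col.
18: G=4,T=2
[3] (4+8,2*2+1+0) = (12,5)

12,5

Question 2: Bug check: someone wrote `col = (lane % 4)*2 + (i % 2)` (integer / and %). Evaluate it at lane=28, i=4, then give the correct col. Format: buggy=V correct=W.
`(lane % 4)*2 + (i % 2)`[28,4]=>0
28: grp=7,tig=0
[4] (7+0,0*2+0+8) = (7,8)
col: 0 vs 8

buggy=0 correct=8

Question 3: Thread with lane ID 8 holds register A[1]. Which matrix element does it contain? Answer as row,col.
lane 8: G=2 (8/4), T=0 (8%4)
i=1: r=2+0=2, c=0*2+1+0=1

2,1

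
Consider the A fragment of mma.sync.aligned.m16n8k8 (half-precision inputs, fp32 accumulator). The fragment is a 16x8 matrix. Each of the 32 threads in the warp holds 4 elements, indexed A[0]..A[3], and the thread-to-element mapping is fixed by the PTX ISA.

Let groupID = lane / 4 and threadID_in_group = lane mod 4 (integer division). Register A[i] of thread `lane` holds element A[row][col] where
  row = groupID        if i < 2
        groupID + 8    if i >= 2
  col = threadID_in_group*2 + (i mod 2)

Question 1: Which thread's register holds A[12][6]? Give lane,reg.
r=12⇒gr=4,Rb=1  c=6⇒th=3,odd=0
L=4*4+3=19  i=1*2+0=2

19,2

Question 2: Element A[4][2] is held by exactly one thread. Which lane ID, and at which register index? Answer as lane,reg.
r: 4->gid=4,r8=0  c: 2->tid=1,i&1=0
L=4*4+1=17  i=0*2+0=0

17,0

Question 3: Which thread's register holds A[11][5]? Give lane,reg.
14,3

r:11=>grp=3,rB=1  c:5=>tig=2,lo=1
L=3*4+2=14  i=1*2+1=3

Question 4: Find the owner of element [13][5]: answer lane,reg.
r=13→G=5,rhi=1  c=5→T=2,p=1
L=5*4+2=22  i=1*2+1=3

22,3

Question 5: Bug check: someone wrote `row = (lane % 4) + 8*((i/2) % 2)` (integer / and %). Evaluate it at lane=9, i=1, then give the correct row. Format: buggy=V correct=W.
`(lane % 4) + 8*((i/2) % 2)`[9,1]->1
lane 9->9/4=2, 9 mod 4=1
i=1  r:2+0->2  c:2·1+1->3
row: 1 vs 2

buggy=1 correct=2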